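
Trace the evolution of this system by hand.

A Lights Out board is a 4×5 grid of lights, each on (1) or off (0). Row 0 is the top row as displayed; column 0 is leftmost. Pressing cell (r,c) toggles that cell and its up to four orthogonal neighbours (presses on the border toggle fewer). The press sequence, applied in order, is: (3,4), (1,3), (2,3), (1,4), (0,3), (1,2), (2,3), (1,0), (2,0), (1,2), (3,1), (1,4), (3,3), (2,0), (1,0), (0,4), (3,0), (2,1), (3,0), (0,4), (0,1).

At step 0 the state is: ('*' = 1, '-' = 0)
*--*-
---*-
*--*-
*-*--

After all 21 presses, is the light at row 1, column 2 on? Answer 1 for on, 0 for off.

1

k=0  *--*-
---*-
*--*-
*-*--
k=1  *--*-
---*-
*--**
*-***
k=2  *----
--*-*
*---*
*-***
k=3  *----
--***
*-**-
*-*-*
k=4  *---*
--*--
*-***
*-*-*
k=5  *-**-
--**-
*-***
*-*-*
k=6  *--*-
-*---
*--**
*-*-*
k=7  *--*-
-*-*-
*-*--
*-***
k=8  ---*-
*--*-
--*--
*-***
k=9  ---*-
---*-
***--
--***
k=10  --**-
-**--
**---
--***
k=11  --**-
-**--
*----
**-**
k=12  --***
-****
*---*
**-**
k=13  --***
-****
*--**
***--
k=14  --***
*****
-*-**
-**--
k=15  *-***
--***
**-**
-**--
k=16  *-*--
--**-
**-**
-**--
k=17  *-*--
--**-
-*-**
*-*--
k=18  *-*--
-***-
*-***
***--
k=19  *-*--
-***-
--***
--*--
k=20  *-***
-****
--***
--*--
k=21  -*-**
--***
--***
--*--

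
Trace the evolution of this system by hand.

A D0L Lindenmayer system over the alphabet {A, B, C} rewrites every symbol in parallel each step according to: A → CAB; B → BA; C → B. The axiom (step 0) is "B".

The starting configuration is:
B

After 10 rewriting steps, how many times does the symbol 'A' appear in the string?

t=0: B
t=1: BA
t=2: BACAB
t=3: BACABBCABBA
t=4: BACABBCABBABABCABBABACAB
t=5: BACABBCABBABABCABBABACABBACABBABCABBABACABBACABBCABBA
t=6: BACABBCABBABABCABBABACABBACABBABCABBABACABBACABBCABBABACABBCABBABACABBABCABBABACABBACABBCABBABACABBCABBABABCABBABACAB
t=7: BACABBCABBABABCABBABACABBACABBABCABBABACABBACABBCABBABACAB…BACABBACABBCABBABABCABBABACABBACABBABCABBABACABBACABBCABBA  (len 258)
t=8: BACABBCABBABABCABBABACABBACABBABCABBABACABBACABBCABBABACAB…CABBABACABBABCABBABACABBACABBCABBABACABBCABBABABCABBABACAB  (len 569)
t=9: BACABBCABBABABCABBABACABBACABBABCABBABACABBACABBCABBABACAB…BACABBACABBCABBABABCABBABACABBACABBABCABBABACABBACABBCABBA  (len 1255)
t=10: BACABBCABBABABCABBABACABBACABBABCABBABACABBACABBCABBABACAB…CABBABACABBABCABBABACABBACABBCABBABACABBCABBABABCABBABACAB  (len 2768)

1041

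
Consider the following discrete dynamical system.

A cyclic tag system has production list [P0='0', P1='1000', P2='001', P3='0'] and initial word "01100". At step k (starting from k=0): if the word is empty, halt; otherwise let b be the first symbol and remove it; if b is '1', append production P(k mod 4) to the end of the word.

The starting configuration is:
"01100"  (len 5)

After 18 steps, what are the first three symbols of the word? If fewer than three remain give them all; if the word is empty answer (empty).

(empty)

[0] "01100"  (len 5)
[1] "1100"  (len 4)
[2] "1001000"  (len 7)
[3] "001000001"  (len 9)
[4] "01000001"  (len 8)
[5] "1000001"  (len 7)
[6] "0000011000"  (len 10)
[7] "000011000"  (len 9)
[8] "00011000"  (len 8)
[9] "0011000"  (len 7)
[10] "011000"  (len 6)
[11] "11000"  (len 5)
[12] "10000"  (len 5)
[13] "00000"  (len 5)
[14] "0000"  (len 4)
[15] "000"  (len 3)
[16] "00"  (len 2)
[17] "0"  (len 1)
[18] (halted — word empty)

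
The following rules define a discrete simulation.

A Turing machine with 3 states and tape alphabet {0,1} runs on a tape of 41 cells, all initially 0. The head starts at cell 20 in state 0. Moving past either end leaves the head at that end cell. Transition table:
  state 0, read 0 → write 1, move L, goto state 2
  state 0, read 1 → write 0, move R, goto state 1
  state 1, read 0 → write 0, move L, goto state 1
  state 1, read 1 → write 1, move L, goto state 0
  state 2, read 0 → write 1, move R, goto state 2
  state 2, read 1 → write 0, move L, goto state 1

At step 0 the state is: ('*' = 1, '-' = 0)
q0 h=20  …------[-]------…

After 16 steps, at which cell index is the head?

gen 0: q0 h=20  …------[-]------…
gen 1: q2 h=19  …------[-]*-----…
gen 2: q2 h=20  …-----*[*]------…
gen 3: q1 h=19  …------[*]------…
gen 4: q0 h=18  …------[-]*-----…
gen 5: q2 h=17  …------[-]**----…
gen 6: q2 h=18  …-----*[*]*-----…
gen 7: q1 h=17  …------[*]-*----…
gen 8: q0 h=16  …------[-]*-*---…
gen 9: q2 h=15  …------[-]**-*--…
gen 10: q2 h=16  …-----*[*]*-*---…
gen 11: q1 h=15  …------[*]-*-*--…
gen 12: q0 h=14  …------[-]*-*-*-…
gen 13: q2 h=13  …------[-]**-*-*…
gen 14: q2 h=14  …-----*[*]*-*-*-…
gen 15: q1 h=13  …------[*]-*-*-*…
gen 16: q0 h=12  …------[-]*-*-*-…

12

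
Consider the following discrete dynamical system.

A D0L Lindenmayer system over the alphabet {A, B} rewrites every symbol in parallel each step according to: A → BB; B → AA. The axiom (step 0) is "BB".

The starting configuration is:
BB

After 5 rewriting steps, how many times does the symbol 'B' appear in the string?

0

[0] BB
[1] AAAA
[2] BBBBBBBB
[3] AAAAAAAAAAAAAAAA
[4] BBBBBBBBBBBBBBBBBBBBBBBBBBBBBBBB
[5] AAAAAAAAAAAAAAAAAAAAAAAAAAAAAAAAAAAAAAAAAAAAAAAAAAAAAAAAAAAAAAAA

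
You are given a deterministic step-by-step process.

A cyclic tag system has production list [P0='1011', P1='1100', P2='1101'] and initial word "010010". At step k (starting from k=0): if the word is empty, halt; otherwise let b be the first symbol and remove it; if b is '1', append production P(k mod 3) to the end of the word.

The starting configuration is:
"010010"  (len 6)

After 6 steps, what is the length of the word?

8

[0] "010010"  (len 6)
[1] "10010"  (len 5)
[2] "00101100"  (len 8)
[3] "0101100"  (len 7)
[4] "101100"  (len 6)
[5] "011001100"  (len 9)
[6] "11001100"  (len 8)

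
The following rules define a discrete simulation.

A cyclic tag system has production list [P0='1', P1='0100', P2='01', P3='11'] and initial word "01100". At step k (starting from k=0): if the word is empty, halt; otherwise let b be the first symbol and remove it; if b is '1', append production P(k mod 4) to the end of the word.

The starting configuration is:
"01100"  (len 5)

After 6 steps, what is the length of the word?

[0] "01100"  (len 5)
[1] "1100"  (len 4)
[2] "1000100"  (len 7)
[3] "00010001"  (len 8)
[4] "0010001"  (len 7)
[5] "010001"  (len 6)
[6] "10001"  (len 5)

5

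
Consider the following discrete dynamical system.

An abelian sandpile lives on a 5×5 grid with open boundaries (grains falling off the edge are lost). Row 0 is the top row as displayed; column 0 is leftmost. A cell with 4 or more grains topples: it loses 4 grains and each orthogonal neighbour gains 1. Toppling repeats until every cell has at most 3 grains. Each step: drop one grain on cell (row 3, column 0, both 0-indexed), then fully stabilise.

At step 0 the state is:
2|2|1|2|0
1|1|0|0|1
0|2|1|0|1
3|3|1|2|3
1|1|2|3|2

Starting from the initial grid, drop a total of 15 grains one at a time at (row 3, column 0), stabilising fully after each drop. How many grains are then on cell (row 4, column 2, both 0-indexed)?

3

0) 2|2|1|2|0
1|1|0|0|1
0|2|1|0|1
3|3|1|2|3
1|1|2|3|2
1) 2|2|1|2|0
1|1|0|0|1
1|3|1|0|1
1|0|2|2|3
2|2|2|3|2
2) 2|2|1|2|0
1|1|0|0|1
1|3|1|0|1
2|0|2|2|3
2|2|2|3|2
3) 2|2|1|2|0
1|1|0|0|1
1|3|1|0|1
3|0|2|2|3
2|2|2|3|2
4) 2|2|1|2|0
1|1|0|0|1
2|3|1|0|1
0|1|2|2|3
3|2|2|3|2
5) 2|2|1|2|0
1|1|0|0|1
2|3|1|0|1
1|1|2|2|3
3|2|2|3|2
6) 2|2|1|2|0
1|1|0|0|1
2|3|1|0|1
2|1|2|2|3
3|2|2|3|2
7) 2|2|1|2|0
1|1|0|0|1
2|3|1|0|1
3|1|2|2|3
3|2|2|3|2
8) 2|2|1|2|0
1|1|0|0|1
3|3|1|0|1
1|2|2|2|3
0|3|2|3|2
9) 2|2|1|2|0
1|1|0|0|1
3|3|1|0|1
2|2|2|2|3
0|3|2|3|2
10) 2|2|1|2|0
1|1|0|0|1
3|3|1|0|1
3|2|2|2|3
0|3|2|3|2
11) 2|2|1|2|0
2|2|0|0|1
1|1|2|0|1
2|1|3|2|3
2|0|3|3|2
12) 2|2|1|2|0
2|2|0|0|1
1|1|2|0|1
3|1|3|2|3
2|0|3|3|2
13) 2|2|1|2|0
2|2|0|0|1
2|1|2|0|1
0|2|3|2|3
3|0|3|3|2
14) 2|2|1|2|0
2|2|0|0|1
2|1|2|0|1
1|2|3|2|3
3|0|3|3|2
15) 2|2|1|2|0
2|2|0|0|1
2|1|2|0|1
2|2|3|2|3
3|0|3|3|2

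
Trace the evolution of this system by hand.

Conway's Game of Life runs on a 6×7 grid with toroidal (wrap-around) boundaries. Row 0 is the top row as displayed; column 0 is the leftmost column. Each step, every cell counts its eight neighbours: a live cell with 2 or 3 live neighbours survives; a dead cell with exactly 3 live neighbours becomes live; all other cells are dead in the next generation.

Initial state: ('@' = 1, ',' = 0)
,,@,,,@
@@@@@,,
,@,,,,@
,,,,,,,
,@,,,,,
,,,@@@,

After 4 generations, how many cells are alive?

22

gen 0: ,,@,,,@
@@@@@,,
,@,,,,@
,,,,,,,
,@,,,,,
,,,@@@,
gen 1: @,,,,,@
,,,@,@@
,@,@,,,
@,,,,,,
,,,,@,,
,,@@@@,
gen 2: @,@,,,,
,,@,@@@
@,@,@,@
,,,,,,,
,,,,@@,
,,,@@@@
gen 3: @@@,,,,
,,@,@,,
@@,,@,@
,,,@@,@
,,,@,,@
,,,@,,@
gen 4: @@@,,,,
,,@,,@@
@@@,@,@
,,@@@,@
@,@@,,@
,@,@,,@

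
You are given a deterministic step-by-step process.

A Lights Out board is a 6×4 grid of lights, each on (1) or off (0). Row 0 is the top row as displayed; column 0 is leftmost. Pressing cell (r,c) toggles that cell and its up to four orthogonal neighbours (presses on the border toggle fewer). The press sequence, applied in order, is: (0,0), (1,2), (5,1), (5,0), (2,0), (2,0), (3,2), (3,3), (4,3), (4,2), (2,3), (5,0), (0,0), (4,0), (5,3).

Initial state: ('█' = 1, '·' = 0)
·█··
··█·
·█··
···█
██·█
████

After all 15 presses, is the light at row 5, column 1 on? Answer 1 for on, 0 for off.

0

gen 0: ·█··
··█·
·█··
···█
██·█
████
gen 1: █···
█·█·
·█··
···█
██·█
████
gen 2: █·█·
██·█
·██·
···█
██·█
████
gen 3: █·█·
██·█
·██·
···█
█··█
···█
gen 4: █·█·
██·█
·██·
···█
···█
██·█
gen 5: █·█·
·█·█
█·█·
█··█
···█
██·█
gen 6: █·█·
██·█
·██·
···█
···█
██·█
gen 7: █·█·
██·█
·█··
·██·
··██
██·█
gen 8: █·█·
██·█
·█·█
·█·█
··█·
██·█
gen 9: █·█·
██·█
·█·█
·█··
···█
██··
gen 10: █·█·
██·█
·█·█
·██·
·██·
███·
gen 11: █·█·
██··
·██·
·███
·██·
███·
gen 12: █·█·
██··
·██·
·███
███·
··█·
gen 13: ·██·
·█··
·██·
·███
███·
··█·
gen 14: ·██·
·█··
·██·
████
··█·
█·█·
gen 15: ·██·
·█··
·██·
████
··██
█··█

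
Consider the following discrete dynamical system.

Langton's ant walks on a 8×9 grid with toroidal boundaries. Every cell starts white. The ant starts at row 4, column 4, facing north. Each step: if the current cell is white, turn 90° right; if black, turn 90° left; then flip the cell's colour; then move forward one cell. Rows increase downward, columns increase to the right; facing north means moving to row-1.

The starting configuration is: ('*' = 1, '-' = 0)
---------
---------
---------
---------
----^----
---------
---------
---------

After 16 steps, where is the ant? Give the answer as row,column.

4,4

t=0: ---------
---------
---------
---------
----^----
---------
---------
---------
t=1: ---------
---------
---------
---------
----*>---
---------
---------
---------
t=2: ---------
---------
---------
---------
----**---
-----v---
---------
---------
t=3: ---------
---------
---------
---------
----**---
----<*---
---------
---------
t=4: ---------
---------
---------
---------
----^*---
----**---
---------
---------
t=5: ---------
---------
---------
---------
---<-*---
----**---
---------
---------
t=6: ---------
---------
---------
---^-----
---*-*---
----**---
---------
---------
t=7: ---------
---------
---------
---*>----
---*-*---
----**---
---------
---------
t=8: ---------
---------
---------
---**----
---*v*---
----**---
---------
---------
t=9: ---------
---------
---------
---**----
---<**---
----**---
---------
---------
t=10: ---------
---------
---------
---**----
----**---
---v**---
---------
---------
t=11: ---------
---------
---------
---**----
----**---
--<***---
---------
---------
t=12: ---------
---------
---------
---**----
--^-**---
--****---
---------
---------
t=13: ---------
---------
---------
---**----
--*>**---
--****---
---------
---------
t=14: ---------
---------
---------
---**----
--****---
--*v**---
---------
---------
t=15: ---------
---------
---------
---**----
--****---
--*->*---
---------
---------
t=16: ---------
---------
---------
---**----
--**^*---
--*--*---
---------
---------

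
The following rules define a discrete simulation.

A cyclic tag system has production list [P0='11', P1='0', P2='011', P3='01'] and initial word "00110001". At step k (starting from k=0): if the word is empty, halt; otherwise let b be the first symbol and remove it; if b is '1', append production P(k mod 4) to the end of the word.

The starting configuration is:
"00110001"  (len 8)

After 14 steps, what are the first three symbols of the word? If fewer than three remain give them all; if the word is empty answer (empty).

k=0  "00110001"  (len 8)
k=1  "0110001"  (len 7)
k=2  "110001"  (len 6)
k=3  "10001011"  (len 8)
k=4  "000101101"  (len 9)
k=5  "00101101"  (len 8)
k=6  "0101101"  (len 7)
k=7  "101101"  (len 6)
k=8  "0110101"  (len 7)
k=9  "110101"  (len 6)
k=10  "101010"  (len 6)
k=11  "01010011"  (len 8)
k=12  "1010011"  (len 7)
k=13  "01001111"  (len 8)
k=14  "1001111"  (len 7)

100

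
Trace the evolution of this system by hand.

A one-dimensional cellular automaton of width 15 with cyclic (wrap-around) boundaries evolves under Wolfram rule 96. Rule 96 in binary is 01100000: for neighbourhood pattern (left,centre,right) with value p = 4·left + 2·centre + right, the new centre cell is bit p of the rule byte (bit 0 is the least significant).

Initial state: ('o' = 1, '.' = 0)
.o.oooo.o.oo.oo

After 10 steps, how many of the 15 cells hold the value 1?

[0] .o.oooo.o.oo.oo
[1] o.o...oo.o.oo.o
[2] oo.....oo.o.oo.
[3] .o......oo.o.oo
[4] o........oo.o.o
[5] o.........oo.o.
[6] ...........oo.o
[7] ............oo.
[8] .............o.
[9] ...............
[10] ...............

0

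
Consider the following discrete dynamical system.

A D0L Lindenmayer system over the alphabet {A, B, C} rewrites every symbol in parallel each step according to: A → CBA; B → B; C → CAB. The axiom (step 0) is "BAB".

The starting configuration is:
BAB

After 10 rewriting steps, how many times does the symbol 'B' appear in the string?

1025

k=0  BAB
k=1  BCBAB
k=2  BCABBCBAB
k=3  BCABCBABBCABBCBAB
k=4  BCABCBABCABBCBABBCABCBABBCABBCBAB
k=5  BCABCBABCABBCBABCABCBABBCABBCBABBCABCBABCABBCBABBCABCBABBCABBCBAB
k=6  BCABCBABCABBCBABCABCBABBCABBCBABCABCBABCABBCBABBCABCBABBCA…BCABBCBABCABCBABBCABBCBABBCABCBABCABBCBABBCABCBABBCABBCBAB  (len 129)
k=7  BCABCBABCABBCBABCABCBABBCABBCBABCABCBABCABBCBABBCABCBABBCA…BCABBCBABCABCBABBCABBCBABBCABCBABCABBCBABBCABCBABBCABBCBAB  (len 257)
k=8  BCABCBABCABBCBABCABCBABBCABBCBABCABCBABCABBCBABBCABCBABBCA…BCABBCBABCABCBABBCABBCBABBCABCBABCABBCBABBCABCBABBCABBCBAB  (len 513)
k=9  BCABCBABCABBCBABCABCBABBCABBCBABCABCBABCABBCBABBCABCBABBCA…BCABBCBABCABCBABBCABBCBABBCABCBABCABBCBABBCABCBABBCABBCBAB  (len 1025)
k=10  BCABCBABCABBCBABCABCBABBCABBCBABCABCBABCABBCBABBCABCBABBCA…BCABBCBABCABCBABBCABBCBABBCABCBABCABBCBABBCABCBABBCABBCBAB  (len 2049)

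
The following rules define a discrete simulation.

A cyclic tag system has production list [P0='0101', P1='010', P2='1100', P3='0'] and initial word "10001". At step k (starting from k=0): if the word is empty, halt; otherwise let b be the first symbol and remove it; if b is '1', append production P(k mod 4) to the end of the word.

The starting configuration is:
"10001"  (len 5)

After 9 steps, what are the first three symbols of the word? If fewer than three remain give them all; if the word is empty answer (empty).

010

k=0  "10001"  (len 5)
k=1  "00010101"  (len 8)
k=2  "0010101"  (len 7)
k=3  "010101"  (len 6)
k=4  "10101"  (len 5)
k=5  "01010101"  (len 8)
k=6  "1010101"  (len 7)
k=7  "0101011100"  (len 10)
k=8  "101011100"  (len 9)
k=9  "010111000101"  (len 12)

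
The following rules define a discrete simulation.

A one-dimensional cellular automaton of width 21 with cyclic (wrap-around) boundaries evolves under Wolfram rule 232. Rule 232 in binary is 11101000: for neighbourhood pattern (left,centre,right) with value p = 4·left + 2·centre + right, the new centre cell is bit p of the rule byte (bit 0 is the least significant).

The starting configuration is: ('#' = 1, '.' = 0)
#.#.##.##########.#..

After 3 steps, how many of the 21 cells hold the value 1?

16

step 0: #.#.##.##########.#..
step 1: .#.###############...
step 2: ..################...
step 3: ..################...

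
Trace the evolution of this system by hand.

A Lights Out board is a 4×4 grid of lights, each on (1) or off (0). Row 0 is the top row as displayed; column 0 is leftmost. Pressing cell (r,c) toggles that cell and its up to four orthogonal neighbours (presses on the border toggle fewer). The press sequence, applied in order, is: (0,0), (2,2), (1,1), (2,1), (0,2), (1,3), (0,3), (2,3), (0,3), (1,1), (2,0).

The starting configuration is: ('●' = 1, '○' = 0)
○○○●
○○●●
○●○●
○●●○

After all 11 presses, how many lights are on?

8

step 0: ○○○●
○○●●
○●○●
○●●○
step 1: ●●○●
●○●●
○●○●
○●●○
step 2: ●●○●
●○○●
○○●○
○●○○
step 3: ●○○●
○●●●
○●●○
○●○○
step 4: ●○○●
○○●●
●○○○
○○○○
step 5: ●●●○
○○○●
●○○○
○○○○
step 6: ●●●●
○○●○
●○○●
○○○○
step 7: ●●○○
○○●●
●○○●
○○○○
step 8: ●●○○
○○●○
●○●○
○○○●
step 9: ●●●●
○○●●
●○●○
○○○●
step 10: ●○●●
●●○●
●●●○
○○○●
step 11: ●○●●
○●○●
○○●○
●○○●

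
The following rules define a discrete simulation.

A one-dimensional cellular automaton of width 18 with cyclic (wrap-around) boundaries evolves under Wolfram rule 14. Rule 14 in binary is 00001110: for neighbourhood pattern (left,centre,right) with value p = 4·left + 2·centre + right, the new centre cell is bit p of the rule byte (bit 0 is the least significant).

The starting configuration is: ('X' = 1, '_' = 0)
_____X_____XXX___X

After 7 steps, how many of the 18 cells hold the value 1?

k=0  _____X_____XXX___X
k=1  ____XX____XX____XX
k=2  ___XX____XX____XX_
k=3  __XX____XX____XX__
k=4  _XX____XX____XX___
k=5  XX____XX____XX____
k=6  X____XX____XX____X
k=7  ____XX____XX____XX

6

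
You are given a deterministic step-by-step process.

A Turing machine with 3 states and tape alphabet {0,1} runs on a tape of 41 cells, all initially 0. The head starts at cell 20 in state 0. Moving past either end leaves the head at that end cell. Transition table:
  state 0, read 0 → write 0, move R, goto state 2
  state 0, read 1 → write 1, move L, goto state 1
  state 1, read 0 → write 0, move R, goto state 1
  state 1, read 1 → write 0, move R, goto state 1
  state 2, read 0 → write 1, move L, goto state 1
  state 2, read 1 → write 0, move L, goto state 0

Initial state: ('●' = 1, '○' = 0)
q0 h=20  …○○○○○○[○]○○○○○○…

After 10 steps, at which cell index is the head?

28

gen 0: q0 h=20  …○○○○○○[○]○○○○○○…
gen 1: q2 h=21  …○○○○○○[○]○○○○○○…
gen 2: q1 h=20  …○○○○○○[○]●○○○○○…
gen 3: q1 h=21  …○○○○○○[●]○○○○○○…
gen 4: q1 h=22  …○○○○○○[○]○○○○○○…
gen 5: q1 h=23  …○○○○○○[○]○○○○○○…
gen 6: q1 h=24  …○○○○○○[○]○○○○○○…
gen 7: q1 h=25  …○○○○○○[○]○○○○○○…
gen 8: q1 h=26  …○○○○○○[○]○○○○○○…
gen 9: q1 h=27  …○○○○○○[○]○○○○○○…
gen 10: q1 h=28  …○○○○○○[○]○○○○○○…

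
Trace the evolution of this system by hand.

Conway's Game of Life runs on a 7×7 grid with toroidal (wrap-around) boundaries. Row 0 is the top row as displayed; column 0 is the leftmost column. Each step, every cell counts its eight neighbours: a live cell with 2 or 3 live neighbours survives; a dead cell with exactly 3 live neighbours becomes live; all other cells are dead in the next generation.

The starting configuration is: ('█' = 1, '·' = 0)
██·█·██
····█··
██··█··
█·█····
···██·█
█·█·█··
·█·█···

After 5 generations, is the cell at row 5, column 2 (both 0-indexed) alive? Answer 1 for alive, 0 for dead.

k=0  ██·█·██
····█··
██··█··
█·█····
···██·█
█·█·█··
·█·█···
k=1  ██·█·██
··███··
██·█···
█·█·███
█·█·███
███·██·
···█·█·
k=2  ██···██
·····█·
█······
··█····
··█····
█·█····
···█···
k=3  █···███
·█···█·
·······
·█·····
··██···
·███···
··█····
k=4  ██··███
█···██·
·······
··█····
···█···
·█·····
█·█·███
k=5  ·······
██··█··
·······
·······
··█····
███████
··███··

1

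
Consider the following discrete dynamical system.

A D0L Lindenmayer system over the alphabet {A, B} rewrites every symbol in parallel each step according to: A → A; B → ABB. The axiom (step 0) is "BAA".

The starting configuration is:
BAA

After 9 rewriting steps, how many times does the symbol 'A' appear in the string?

0) BAA
1) ABBAA
2) AABBABBAA
3) AAABBABBAABBABBAA
4) AAAABBABBAABBABBAAABBABBAABBABBAA
5) AAAAABBABBAABBABBAAABBABBAABBABBAAAABBABBAABBABBAAABBABBAABBABBAA
6) AAAAAABBABBAABBABBAAABBABBAABBABBAAAABBABBAABBABBAAABBABBA…ABBAABBABBAAABBABBAABBABBAAAABBABBAABBABBAAABBABBAABBABBAA  (len 129)
7) AAAAAAABBABBAABBABBAAABBABBAABBABBAAAABBABBAABBABBAAABBABB…ABBAABBABBAAABBABBAABBABBAAAABBABBAABBABBAAABBABBAABBABBAA  (len 257)
8) AAAAAAAABBABBAABBABBAAABBABBAABBABBAAAABBABBAABBABBAAABBAB…ABBAABBABBAAABBABBAABBABBAAAABBABBAABBABBAAABBABBAABBABBAA  (len 513)
9) AAAAAAAAABBABBAABBABBAAABBABBAABBABBAAAABBABBAABBABBAAABBA…ABBAABBABBAAABBABBAABBABBAAAABBABBAABBABBAAABBABBAABBABBAA  (len 1025)

513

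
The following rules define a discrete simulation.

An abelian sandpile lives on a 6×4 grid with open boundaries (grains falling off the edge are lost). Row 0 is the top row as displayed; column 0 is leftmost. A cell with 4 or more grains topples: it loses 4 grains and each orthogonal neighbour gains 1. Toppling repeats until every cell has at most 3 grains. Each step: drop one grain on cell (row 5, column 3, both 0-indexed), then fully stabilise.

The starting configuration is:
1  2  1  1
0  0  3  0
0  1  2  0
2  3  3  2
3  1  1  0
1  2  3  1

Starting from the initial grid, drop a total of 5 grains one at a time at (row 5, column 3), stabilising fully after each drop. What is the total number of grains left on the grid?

k=0  1  2  1  1
0  0  3  0
0  1  2  0
2  3  3  2
3  1  1  0
1  2  3  1
k=1  1  2  1  1
0  0  3  0
0  1  2  0
2  3  3  2
3  1  1  0
1  2  3  2
k=2  1  2  1  1
0  0  3  0
0  1  2  0
2  3  3  2
3  1  1  0
1  2  3  3
k=3  1  2  1  1
0  0  3  0
0  1  2  0
2  3  3  2
3  1  2  1
1  3  0  1
k=4  1  2  1  1
0  0  3  0
0  1  2  0
2  3  3  2
3  1  2  1
1  3  0  2
k=5  1  2  1  1
0  0  3  0
0  1  2  0
2  3  3  2
3  1  2  1
1  3  0  3

35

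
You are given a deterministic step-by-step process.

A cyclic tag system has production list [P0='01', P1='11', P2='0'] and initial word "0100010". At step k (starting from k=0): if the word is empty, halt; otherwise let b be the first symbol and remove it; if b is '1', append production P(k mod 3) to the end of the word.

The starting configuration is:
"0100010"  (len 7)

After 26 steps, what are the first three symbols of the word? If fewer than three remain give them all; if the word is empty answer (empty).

101

t=0: "0100010"  (len 7)
t=1: "100010"  (len 6)
t=2: "0001011"  (len 7)
t=3: "001011"  (len 6)
t=4: "01011"  (len 5)
t=5: "1011"  (len 4)
t=6: "0110"  (len 4)
t=7: "110"  (len 3)
t=8: "1011"  (len 4)
t=9: "0110"  (len 4)
t=10: "110"  (len 3)
t=11: "1011"  (len 4)
t=12: "0110"  (len 4)
t=13: "110"  (len 3)
t=14: "1011"  (len 4)
t=15: "0110"  (len 4)
t=16: "110"  (len 3)
t=17: "1011"  (len 4)
t=18: "0110"  (len 4)
t=19: "110"  (len 3)
t=20: "1011"  (len 4)
t=21: "0110"  (len 4)
t=22: "110"  (len 3)
t=23: "1011"  (len 4)
t=24: "0110"  (len 4)
t=25: "110"  (len 3)
t=26: "1011"  (len 4)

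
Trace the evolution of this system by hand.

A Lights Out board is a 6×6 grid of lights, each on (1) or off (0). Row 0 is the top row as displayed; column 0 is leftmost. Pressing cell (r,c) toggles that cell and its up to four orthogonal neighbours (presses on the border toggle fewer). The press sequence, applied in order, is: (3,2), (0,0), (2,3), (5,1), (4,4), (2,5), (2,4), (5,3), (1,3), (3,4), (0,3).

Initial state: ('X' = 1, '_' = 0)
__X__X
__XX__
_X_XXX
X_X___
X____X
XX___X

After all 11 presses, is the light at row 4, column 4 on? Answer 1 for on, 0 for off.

step 0: __X__X
__XX__
_X_XXX
X_X___
X____X
XX___X
step 1: __X__X
__XX__
_XXXXX
XX_X__
X_X__X
XX___X
step 2: XXX__X
X_XX__
_XXXXX
XX_X__
X_X__X
XX___X
step 3: XXX__X
X_X___
_X___X
XX____
X_X__X
XX___X
step 4: XXX__X
X_X___
_X___X
XX____
XXX__X
__X__X
step 5: XXX__X
X_X___
_X___X
XX__X_
XXXXX_
__X_XX
step 6: XXX__X
X_X__X
_X__X_
XX__XX
XXXXX_
__X_XX
step 7: XXX__X
X_X_XX
_X_X_X
XX___X
XXXXX_
__X_XX
step 8: XXX__X
X_X_XX
_X_X_X
XX___X
XXX_X_
___X_X
step 9: XXXX_X
X__X_X
_X___X
XX___X
XXX_X_
___X_X
step 10: XXXX_X
X__X_X
_X__XX
XX_XX_
XXX___
___X_X
step 11: XX__XX
X____X
_X__XX
XX_XX_
XXX___
___X_X

0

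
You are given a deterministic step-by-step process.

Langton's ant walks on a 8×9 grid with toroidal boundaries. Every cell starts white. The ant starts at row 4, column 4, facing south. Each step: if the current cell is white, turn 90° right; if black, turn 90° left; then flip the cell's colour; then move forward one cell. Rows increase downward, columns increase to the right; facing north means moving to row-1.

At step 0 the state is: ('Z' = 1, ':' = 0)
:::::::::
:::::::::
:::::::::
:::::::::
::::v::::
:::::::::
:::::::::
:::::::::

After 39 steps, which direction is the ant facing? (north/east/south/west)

gen 0: :::::::::
:::::::::
:::::::::
:::::::::
::::v::::
:::::::::
:::::::::
:::::::::
gen 1: :::::::::
:::::::::
:::::::::
:::::::::
:::<Z::::
:::::::::
:::::::::
:::::::::
gen 2: :::::::::
:::::::::
:::::::::
:::^:::::
:::ZZ::::
:::::::::
:::::::::
:::::::::
gen 3: :::::::::
:::::::::
:::::::::
:::Z>::::
:::ZZ::::
:::::::::
:::::::::
:::::::::
gen 4: :::::::::
:::::::::
:::::::::
:::ZZ::::
:::Zv::::
:::::::::
:::::::::
:::::::::
gen 5: :::::::::
:::::::::
:::::::::
:::ZZ::::
:::Z:>:::
:::::::::
:::::::::
:::::::::
gen 6: :::::::::
:::::::::
:::::::::
:::ZZ::::
:::Z:Z:::
:::::v:::
:::::::::
:::::::::
gen 7: :::::::::
:::::::::
:::::::::
:::ZZ::::
:::Z:Z:::
::::<Z:::
:::::::::
:::::::::
gen 8: :::::::::
:::::::::
:::::::::
:::ZZ::::
:::Z^Z:::
::::ZZ:::
:::::::::
:::::::::
gen 9: :::::::::
:::::::::
:::::::::
:::ZZ::::
:::ZZ>:::
::::ZZ:::
:::::::::
:::::::::
gen 10: :::::::::
:::::::::
:::::::::
:::ZZ^:::
:::ZZ::::
::::ZZ:::
:::::::::
:::::::::
gen 11: :::::::::
:::::::::
:::::::::
:::ZZZ>::
:::ZZ::::
::::ZZ:::
:::::::::
:::::::::
gen 12: :::::::::
:::::::::
:::::::::
:::ZZZZ::
:::ZZ:v::
::::ZZ:::
:::::::::
:::::::::
gen 13: :::::::::
:::::::::
:::::::::
:::ZZZZ::
:::ZZ<Z::
::::ZZ:::
:::::::::
:::::::::
gen 14: :::::::::
:::::::::
:::::::::
:::ZZ^Z::
:::ZZZZ::
::::ZZ:::
:::::::::
:::::::::
gen 15: :::::::::
:::::::::
:::::::::
:::Z<:Z::
:::ZZZZ::
::::ZZ:::
:::::::::
:::::::::
gen 16: :::::::::
:::::::::
:::::::::
:::Z::Z::
:::ZvZZ::
::::ZZ:::
:::::::::
:::::::::
gen 17: :::::::::
:::::::::
:::::::::
:::Z::Z::
:::Z:>Z::
::::ZZ:::
:::::::::
:::::::::
gen 18: :::::::::
:::::::::
:::::::::
:::Z:^Z::
:::Z::Z::
::::ZZ:::
:::::::::
:::::::::
gen 19: :::::::::
:::::::::
:::::::::
:::Z:Z>::
:::Z::Z::
::::ZZ:::
:::::::::
:::::::::
gen 20: :::::::::
:::::::::
::::::^::
:::Z:Z:::
:::Z::Z::
::::ZZ:::
:::::::::
:::::::::
gen 21: :::::::::
:::::::::
::::::Z>:
:::Z:Z:::
:::Z::Z::
::::ZZ:::
:::::::::
:::::::::
gen 22: :::::::::
:::::::::
::::::ZZ:
:::Z:Z:v:
:::Z::Z::
::::ZZ:::
:::::::::
:::::::::
gen 23: :::::::::
:::::::::
::::::ZZ:
:::Z:Z<Z:
:::Z::Z::
::::ZZ:::
:::::::::
:::::::::
gen 24: :::::::::
:::::::::
::::::^Z:
:::Z:ZZZ:
:::Z::Z::
::::ZZ:::
:::::::::
:::::::::
gen 25: :::::::::
:::::::::
:::::<:Z:
:::Z:ZZZ:
:::Z::Z::
::::ZZ:::
:::::::::
:::::::::
gen 26: :::::::::
:::::^:::
:::::Z:Z:
:::Z:ZZZ:
:::Z::Z::
::::ZZ:::
:::::::::
:::::::::
gen 27: :::::::::
:::::Z>::
:::::Z:Z:
:::Z:ZZZ:
:::Z::Z::
::::ZZ:::
:::::::::
:::::::::
gen 28: :::::::::
:::::ZZ::
:::::ZvZ:
:::Z:ZZZ:
:::Z::Z::
::::ZZ:::
:::::::::
:::::::::
gen 29: :::::::::
:::::ZZ::
:::::<ZZ:
:::Z:ZZZ:
:::Z::Z::
::::ZZ:::
:::::::::
:::::::::
gen 30: :::::::::
:::::ZZ::
::::::ZZ:
:::Z:vZZ:
:::Z::Z::
::::ZZ:::
:::::::::
:::::::::
gen 31: :::::::::
:::::ZZ::
::::::ZZ:
:::Z::>Z:
:::Z::Z::
::::ZZ:::
:::::::::
:::::::::
gen 32: :::::::::
:::::ZZ::
::::::^Z:
:::Z:::Z:
:::Z::Z::
::::ZZ:::
:::::::::
:::::::::
gen 33: :::::::::
:::::ZZ::
:::::<:Z:
:::Z:::Z:
:::Z::Z::
::::ZZ:::
:::::::::
:::::::::
gen 34: :::::::::
:::::^Z::
:::::Z:Z:
:::Z:::Z:
:::Z::Z::
::::ZZ:::
:::::::::
:::::::::
gen 35: :::::::::
::::<:Z::
:::::Z:Z:
:::Z:::Z:
:::Z::Z::
::::ZZ:::
:::::::::
:::::::::
gen 36: ::::^::::
::::Z:Z::
:::::Z:Z:
:::Z:::Z:
:::Z::Z::
::::ZZ:::
:::::::::
:::::::::
gen 37: ::::Z>:::
::::Z:Z::
:::::Z:Z:
:::Z:::Z:
:::Z::Z::
::::ZZ:::
:::::::::
:::::::::
gen 38: ::::ZZ:::
::::ZvZ::
:::::Z:Z:
:::Z:::Z:
:::Z::Z::
::::ZZ:::
:::::::::
:::::::::
gen 39: ::::ZZ:::
::::<ZZ::
:::::Z:Z:
:::Z:::Z:
:::Z::Z::
::::ZZ:::
:::::::::
:::::::::

west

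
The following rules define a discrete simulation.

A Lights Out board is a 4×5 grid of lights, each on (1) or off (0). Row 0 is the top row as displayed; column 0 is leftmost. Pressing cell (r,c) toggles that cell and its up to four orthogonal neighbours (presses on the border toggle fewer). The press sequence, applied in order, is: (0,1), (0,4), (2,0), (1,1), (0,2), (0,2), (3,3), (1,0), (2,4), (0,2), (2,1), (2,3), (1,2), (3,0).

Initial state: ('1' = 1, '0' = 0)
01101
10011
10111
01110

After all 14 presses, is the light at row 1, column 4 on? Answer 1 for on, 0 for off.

gen 0: 01101
10011
10111
01110
gen 1: 10001
11011
10111
01110
gen 2: 10010
11010
10111
01110
gen 3: 10010
01010
01111
11110
gen 4: 11010
10110
00111
11110
gen 5: 10100
10010
00111
11110
gen 6: 11010
10110
00111
11110
gen 7: 11010
10110
00101
11001
gen 8: 01010
01110
10101
11001
gen 9: 01010
01111
10110
11000
gen 10: 00100
01011
10110
11000
gen 11: 00100
00011
01010
10000
gen 12: 00100
00001
01101
10010
gen 13: 00000
01111
01001
10010
gen 14: 00000
01111
11001
01010

1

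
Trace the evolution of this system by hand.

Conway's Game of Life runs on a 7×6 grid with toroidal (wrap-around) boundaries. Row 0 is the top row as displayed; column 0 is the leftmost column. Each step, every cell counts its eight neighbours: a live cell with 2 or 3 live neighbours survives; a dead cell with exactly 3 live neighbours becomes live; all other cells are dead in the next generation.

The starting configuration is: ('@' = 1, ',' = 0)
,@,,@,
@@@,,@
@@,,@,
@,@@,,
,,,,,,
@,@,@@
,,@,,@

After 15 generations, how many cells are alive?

step 0: ,@,,@,
@@@,,@
@@,,@,
@,@@,,
,,,,,,
@,@,@@
,,@,,@
step 1: ,,,@@,
,,@@@,
,,,,@,
@,@@,@
@,@,@,
@@,@@@
,,@,,,
step 2: ,,,,@,
,,@,,@
,@,,,,
@,@,,,
,,,,,,
@,,,@,
@@@,,,
step 3: @,@@,@
,,,,,,
@@@,,,
,@,,,,
,@,,,@
@,,,,@
@@,@,,
step 4: @,@@@@
,,,@,@
@@@,,,
,,,,,,
,@,,,@
,,@,@@
,,,@,,
step 5: @,@,,@
,,,,,,
@@@,,,
,,@,,,
@,,,@@
@,@@@@
@@,,,,
step 6: @,,,,@
,,@,,@
,@@,,,
,,@@,,
@,@,,,
,,@@,,
,,,,,,
step 7: @,,,,@
,,@,,@
,@,,,,
,,,@,,
,,,,,,
,@@@,,
,,,,,,
step 8: @,,,,@
,@,,,@
,,@,,,
,,,,,,
,,,@,,
,,@,,,
@@@,,,
step 9: ,,@,,@
,@,,,@
,,,,,,
,,,,,,
,,,,,,
,,@@,,
@,@,,@
step 10: ,,@,@@
@,,,,,
,,,,,,
,,,,,,
,,,,,,
,@@@,,
@,@,@@
step 11: ,,,,@,
,,,,,@
,,,,,,
,,,,,,
,,@,,,
@@@@@@
@,,,,,
step 12: ,,,,,@
,,,,,,
,,,,,,
,,,,,,
@,@,@@
@,@@@@
@,@,,,
step 13: ,,,,,,
,,,,,,
,,,,,,
,,,,,@
@,@,,,
,,@,,,
@,@,,,
step 14: ,,,,,,
,,,,,,
,,,,,,
,,,,,,
,@,,,,
,,@@,,
,@,,,,
step 15: ,,,,,,
,,,,,,
,,,,,,
,,,,,,
,,@,,,
,@@,,,
,,@,,,

4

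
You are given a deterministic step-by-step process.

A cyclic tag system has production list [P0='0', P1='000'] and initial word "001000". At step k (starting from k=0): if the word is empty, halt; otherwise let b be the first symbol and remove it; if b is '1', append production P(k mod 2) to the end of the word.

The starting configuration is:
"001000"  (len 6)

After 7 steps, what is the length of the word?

step 0: "001000"  (len 6)
step 1: "01000"  (len 5)
step 2: "1000"  (len 4)
step 3: "0000"  (len 4)
step 4: "000"  (len 3)
step 5: "00"  (len 2)
step 6: "0"  (len 1)
step 7: (halted — word empty)

0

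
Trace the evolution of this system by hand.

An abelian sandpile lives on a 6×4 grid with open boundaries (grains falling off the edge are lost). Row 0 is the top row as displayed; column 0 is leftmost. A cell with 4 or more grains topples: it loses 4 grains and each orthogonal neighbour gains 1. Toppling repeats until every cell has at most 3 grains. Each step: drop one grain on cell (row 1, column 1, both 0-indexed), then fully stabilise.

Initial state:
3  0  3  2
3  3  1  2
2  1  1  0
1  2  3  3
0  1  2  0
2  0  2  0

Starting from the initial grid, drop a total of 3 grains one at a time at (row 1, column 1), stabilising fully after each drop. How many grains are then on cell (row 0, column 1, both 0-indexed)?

2

t=0: 3  0  3  2
3  3  1  2
2  1  1  0
1  2  3  3
0  1  2  0
2  0  2  0
t=1: 0  2  3  2
1  1  2  2
3  2  1  0
1  2  3  3
0  1  2  0
2  0  2  0
t=2: 0  2  3  2
1  2  2  2
3  2  1  0
1  2  3  3
0  1  2  0
2  0  2  0
t=3: 0  2  3  2
1  3  2  2
3  2  1  0
1  2  3  3
0  1  2  0
2  0  2  0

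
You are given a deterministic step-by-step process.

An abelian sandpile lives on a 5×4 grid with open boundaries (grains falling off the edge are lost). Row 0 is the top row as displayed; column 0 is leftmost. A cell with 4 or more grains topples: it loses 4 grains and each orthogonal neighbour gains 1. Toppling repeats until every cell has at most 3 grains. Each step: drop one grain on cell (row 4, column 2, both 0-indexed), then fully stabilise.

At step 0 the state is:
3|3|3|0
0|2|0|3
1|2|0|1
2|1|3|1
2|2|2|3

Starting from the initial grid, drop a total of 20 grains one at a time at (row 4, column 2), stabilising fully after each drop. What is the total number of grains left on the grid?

37

t=0: 3|3|3|0
0|2|0|3
1|2|0|1
2|1|3|1
2|2|2|3
t=1: 3|3|3|0
0|2|0|3
1|2|0|1
2|1|3|1
2|2|3|3
t=2: 3|3|3|0
0|2|0|3
1|2|1|1
2|2|0|3
2|3|2|0
t=3: 3|3|3|0
0|2|0|3
1|2|1|1
2|2|0|3
2|3|3|0
t=4: 3|3|3|0
0|2|0|3
1|2|1|1
2|3|1|3
3|0|1|1
t=5: 3|3|3|0
0|2|0|3
1|2|1|1
2|3|1|3
3|0|2|1
t=6: 3|3|3|0
0|2|0|3
1|2|1|1
2|3|1|3
3|0|3|1
t=7: 3|3|3|0
0|2|0|3
1|2|1|1
2|3|2|3
3|1|0|2
t=8: 3|3|3|0
0|2|0|3
1|2|1|1
2|3|2|3
3|1|1|2
t=9: 3|3|3|0
0|2|0|3
1|2|1|1
2|3|2|3
3|1|2|2
t=10: 3|3|3|0
0|2|0|3
1|2|1|1
2|3|2|3
3|1|3|2
t=11: 3|3|3|0
0|2|0|3
1|2|1|1
2|3|3|3
3|2|0|3
t=12: 3|3|3|0
0|2|0|3
1|2|1|1
2|3|3|3
3|2|1|3
t=13: 3|3|3|0
0|2|0|3
1|2|1|1
2|3|3|3
3|2|2|3
t=14: 3|3|3|0
0|2|0|3
1|2|1|1
2|3|3|3
3|2|3|3
t=15: 3|3|3|0
0|2|0|3
2|3|2|2
0|2|2|1
1|1|3|1
t=16: 3|3|3|0
0|2|0|3
2|3|2|2
0|2|3|1
1|2|0|2
t=17: 3|3|3|0
0|2|0|3
2|3|2|2
0|2|3|1
1|2|1|2
t=18: 3|3|3|0
0|2|0|3
2|3|2|2
0|2|3|1
1|2|2|2
t=19: 3|3|3|0
0|2|0|3
2|3|2|2
0|2|3|1
1|2|3|2
t=20: 3|3|3|0
0|2|0|3
2|3|3|2
0|3|0|2
1|3|1|3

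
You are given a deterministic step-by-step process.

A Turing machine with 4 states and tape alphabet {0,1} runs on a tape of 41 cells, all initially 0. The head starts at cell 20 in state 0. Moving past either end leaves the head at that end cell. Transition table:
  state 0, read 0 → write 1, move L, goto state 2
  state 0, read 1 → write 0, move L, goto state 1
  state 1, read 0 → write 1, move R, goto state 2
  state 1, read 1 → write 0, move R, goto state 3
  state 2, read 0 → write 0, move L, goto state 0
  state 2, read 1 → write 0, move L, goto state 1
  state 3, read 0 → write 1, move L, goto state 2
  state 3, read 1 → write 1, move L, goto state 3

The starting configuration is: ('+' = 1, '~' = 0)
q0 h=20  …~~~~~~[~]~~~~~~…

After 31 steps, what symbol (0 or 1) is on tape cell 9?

k=0  q0 h=20  …~~~~~~[~]~~~~~~…
k=1  q2 h=19  …~~~~~~[~]+~~~~~…
k=2  q0 h=18  …~~~~~~[~]~+~~~~…
k=3  q2 h=17  …~~~~~~[~]+~+~~~…
k=4  q0 h=16  …~~~~~~[~]~+~+~~…
k=5  q2 h=15  …~~~~~~[~]+~+~+~…
k=6  q0 h=14  …~~~~~~[~]~+~+~+…
k=7  q2 h=13  …~~~~~~[~]+~+~+~…
k=8  q0 h=12  …~~~~~~[~]~+~+~+…
k=9  q2 h=11  …~~~~~~[~]+~+~+~…
k=10  q0 h=10  …~~~~~~[~]~+~+~+…
k=11  q2 h= 9  …~~~~~~[~]+~+~+~…
k=12  q0 h= 8  …~~~~~~[~]~+~+~+…
k=13  q2 h= 7  …~~~~~~[~]+~+~+~…
k=14  q0 h= 6  |~~~~~~[~]~+~+~+…
k=15  q2 h= 5  |~~~~~[~]+~+~+~…
k=16  q0 h= 4  |~~~~[~]~+~+~+…
k=17  q2 h= 3  |~~~[~]+~+~+~…
k=18  q0 h= 2  |~~[~]~+~+~+…
k=19  q2 h= 1  |~[~]+~+~+~…
k=20  q0 h= 0  |[~]~+~+~+…
k=21  q2 h= 0  |[+]~+~+~+…
k=22  q1 h= 0  |[~]~+~+~+…
k=23  q2 h= 1  |+[~]+~+~+~…
k=24  q0 h= 0  |[+]~+~+~+…
k=25  q1 h= 0  |[~]~+~+~+…
k=26  q2 h= 1  |+[~]+~+~+~…
k=27  q0 h= 0  |[+]~+~+~+…
k=28  q1 h= 0  |[~]~+~+~+…
k=29  q2 h= 1  |+[~]+~+~+~…
k=30  q0 h= 0  |[+]~+~+~+…
k=31  q1 h= 0  |[~]~+~+~+…

0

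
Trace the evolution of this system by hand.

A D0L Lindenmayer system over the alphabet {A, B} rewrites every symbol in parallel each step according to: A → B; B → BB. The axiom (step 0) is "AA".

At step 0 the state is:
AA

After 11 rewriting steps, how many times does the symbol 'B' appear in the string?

[0] AA
[1] BB
[2] BBBB
[3] BBBBBBBB
[4] BBBBBBBBBBBBBBBB
[5] BBBBBBBBBBBBBBBBBBBBBBBBBBBBBBBB
[6] BBBBBBBBBBBBBBBBBBBBBBBBBBBBBBBBBBBBBBBBBBBBBBBBBBBBBBBBBBBBBBBB
[7] BBBBBBBBBBBBBBBBBBBBBBBBBBBBBBBBBBBBBBBBBBBBBBBBBBBBBBBBBB…BBBBBBBBBBBBBBBBBBBBBBBBBBBBBBBBBBBBBBBBBBBBBBBBBBBBBBBBBB  (len 128)
[8] BBBBBBBBBBBBBBBBBBBBBBBBBBBBBBBBBBBBBBBBBBBBBBBBBBBBBBBBBB…BBBBBBBBBBBBBBBBBBBBBBBBBBBBBBBBBBBBBBBBBBBBBBBBBBBBBBBBBB  (len 256)
[9] BBBBBBBBBBBBBBBBBBBBBBBBBBBBBBBBBBBBBBBBBBBBBBBBBBBBBBBBBB…BBBBBBBBBBBBBBBBBBBBBBBBBBBBBBBBBBBBBBBBBBBBBBBBBBBBBBBBBB  (len 512)
[10] BBBBBBBBBBBBBBBBBBBBBBBBBBBBBBBBBBBBBBBBBBBBBBBBBBBBBBBBBB…BBBBBBBBBBBBBBBBBBBBBBBBBBBBBBBBBBBBBBBBBBBBBBBBBBBBBBBBBB  (len 1024)
[11] BBBBBBBBBBBBBBBBBBBBBBBBBBBBBBBBBBBBBBBBBBBBBBBBBBBBBBBBBB…BBBBBBBBBBBBBBBBBBBBBBBBBBBBBBBBBBBBBBBBBBBBBBBBBBBBBBBBBB  (len 2048)

2048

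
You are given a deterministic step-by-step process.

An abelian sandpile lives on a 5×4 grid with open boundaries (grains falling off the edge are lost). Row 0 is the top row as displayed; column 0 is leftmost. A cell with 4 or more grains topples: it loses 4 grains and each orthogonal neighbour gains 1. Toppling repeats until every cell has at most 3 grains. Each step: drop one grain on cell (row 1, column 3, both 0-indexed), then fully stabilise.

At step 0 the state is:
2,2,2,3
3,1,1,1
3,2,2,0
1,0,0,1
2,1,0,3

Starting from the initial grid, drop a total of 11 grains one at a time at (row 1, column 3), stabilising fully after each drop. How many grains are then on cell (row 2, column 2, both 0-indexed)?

3

step 0: 2,2,2,3
3,1,1,1
3,2,2,0
1,0,0,1
2,1,0,3
step 1: 2,2,2,3
3,1,1,2
3,2,2,0
1,0,0,1
2,1,0,3
step 2: 2,2,2,3
3,1,1,3
3,2,2,0
1,0,0,1
2,1,0,3
step 3: 2,2,3,0
3,1,2,1
3,2,2,1
1,0,0,1
2,1,0,3
step 4: 2,2,3,0
3,1,2,2
3,2,2,1
1,0,0,1
2,1,0,3
step 5: 2,2,3,0
3,1,2,3
3,2,2,1
1,0,0,1
2,1,0,3
step 6: 2,2,3,1
3,1,3,0
3,2,2,2
1,0,0,1
2,1,0,3
step 7: 2,2,3,1
3,1,3,1
3,2,2,2
1,0,0,1
2,1,0,3
step 8: 2,2,3,1
3,1,3,2
3,2,2,2
1,0,0,1
2,1,0,3
step 9: 2,2,3,1
3,1,3,3
3,2,2,2
1,0,0,1
2,1,0,3
step 10: 2,3,0,3
3,2,1,1
3,2,3,3
1,0,0,1
2,1,0,3
step 11: 2,3,0,3
3,2,1,2
3,2,3,3
1,0,0,1
2,1,0,3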